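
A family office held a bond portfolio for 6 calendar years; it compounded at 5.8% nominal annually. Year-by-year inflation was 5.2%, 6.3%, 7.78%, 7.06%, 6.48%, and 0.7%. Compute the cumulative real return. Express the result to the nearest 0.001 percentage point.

1.368%

Cumulative inflation factor: 1.052 × 1.063 × 1.0778 × 1.0706 × 1.0648 × 1.007 ≈ 1.38360.
Nominal growth factor: 1.40254. Real growth factor = 1.40254 / 1.38360 ≈ 1.01368.
Total real return ≈ 1.3683%.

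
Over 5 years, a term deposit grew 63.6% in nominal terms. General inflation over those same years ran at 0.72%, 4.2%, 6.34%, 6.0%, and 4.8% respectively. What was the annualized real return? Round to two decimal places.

5.70%

Cumulative inflation factor: 1.0072 × 1.042 × 1.0634 × 1.060 × 1.048 ≈ 1.23979.
Nominal growth factor: 1.63600. Real growth factor = 1.63600 / 1.23979 ≈ 1.31958.
Annualized: 1.31958^(1/5) − 1 ≈ 0.05703.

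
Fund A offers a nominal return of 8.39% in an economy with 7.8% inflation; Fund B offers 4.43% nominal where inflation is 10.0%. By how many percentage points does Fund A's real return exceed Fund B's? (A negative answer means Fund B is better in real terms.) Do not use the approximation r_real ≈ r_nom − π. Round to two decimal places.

5.61

Fund A real return: 1.0839/1.078 − 1 = 0.547%.
Fund B real return: 1.0443/1.100 − 1 = -5.064%.
Difference: 0.547 − (-5.064) = 5.611 pp.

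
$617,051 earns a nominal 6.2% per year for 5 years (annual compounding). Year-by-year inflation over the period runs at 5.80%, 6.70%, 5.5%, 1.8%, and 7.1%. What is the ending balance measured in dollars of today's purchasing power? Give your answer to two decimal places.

Nominal value at maturity: $617,051 × (1 + 6.2%)^5 ≈ $833,573.01.
Price-level factor over 5 years: 1.0580 × 1.0670 × 1.055 × 1.018 × 1.071 ≈ 1.2984935467.
Dividing the nominal maturity value by the price-level factor gives the value in today's money.

$641,953.91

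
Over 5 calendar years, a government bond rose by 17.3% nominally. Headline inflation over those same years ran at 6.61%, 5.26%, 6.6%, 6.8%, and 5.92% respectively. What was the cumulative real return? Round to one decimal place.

-13.3%

Cumulative inflation factor: 1.0661 × 1.0526 × 1.066 × 1.068 × 1.0592 ≈ 1.35322.
Nominal growth factor: 1.17300. Real growth factor = 1.17300 / 1.35322 ≈ 0.86682.
Total real return ≈ -13.3177%.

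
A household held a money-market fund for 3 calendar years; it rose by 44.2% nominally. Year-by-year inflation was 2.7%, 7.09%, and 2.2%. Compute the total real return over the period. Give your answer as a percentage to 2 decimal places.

Cumulative inflation factor: 1.027 × 1.0709 × 1.022 ≈ 1.12401.
Nominal growth factor: 1.44200. Real growth factor = 1.44200 / 1.12401 ≈ 1.28291.
Total real return ≈ 28.2906%.

28.29%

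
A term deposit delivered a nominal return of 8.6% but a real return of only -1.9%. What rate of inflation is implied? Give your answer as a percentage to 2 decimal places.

From (1+r_nom) = (1+r_real)(1+π), we get 1+π = (1 + 8.6%)/(1 − 1.9%) = 1.086/0.981 ≈ 1.10703.
So π ≈ 10.7034%.

10.70%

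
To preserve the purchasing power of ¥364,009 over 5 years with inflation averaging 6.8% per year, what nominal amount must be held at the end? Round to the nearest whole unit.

¥505,788

Cumulative price-level factor: (1+6.8%)^5 ≈ 1.3894926808.
The nominal amount required is ¥364,009 scaled up by that factor.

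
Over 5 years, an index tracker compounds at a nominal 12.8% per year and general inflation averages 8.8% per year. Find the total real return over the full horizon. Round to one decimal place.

19.8%

The annual real rate is (1+12.8%)/(1+8.8%) − 1 = 3.6765%.
Compounded over 5 years: (1 + 0.036765)^5 − 1 ≈ 0.19785.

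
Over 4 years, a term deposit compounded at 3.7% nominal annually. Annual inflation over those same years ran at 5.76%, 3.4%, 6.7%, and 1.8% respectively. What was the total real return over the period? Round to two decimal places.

Cumulative inflation factor: 1.0576 × 1.034 × 1.067 × 1.018 ≈ 1.18783.
Nominal growth factor: 1.15642. Real growth factor = 1.15642 / 1.18783 ≈ 0.97356.
Total real return ≈ -2.6444%.

-2.64%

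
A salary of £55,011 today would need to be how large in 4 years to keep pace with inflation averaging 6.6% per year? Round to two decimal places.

Cumulative price-level factor: (1+6.6%)^4 ≈ 1.2913049587.
The nominal amount required is £55,011 scaled up by that factor.

£71,035.98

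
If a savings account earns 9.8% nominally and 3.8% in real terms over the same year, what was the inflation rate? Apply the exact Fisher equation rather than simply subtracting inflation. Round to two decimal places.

5.78%

From (1+r_nom) = (1+r_real)(1+π), we get 1+π = (1 + 9.8%)/(1 + 3.8%) = 1.098/1.038 ≈ 1.05780.
So π ≈ 5.7803%.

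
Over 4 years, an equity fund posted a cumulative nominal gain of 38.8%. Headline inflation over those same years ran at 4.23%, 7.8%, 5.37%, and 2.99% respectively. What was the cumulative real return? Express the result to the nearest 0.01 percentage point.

13.83%

Cumulative inflation factor: 1.0423 × 1.078 × 1.0537 × 1.0299 ≈ 1.21934.
Nominal growth factor: 1.38800. Real growth factor = 1.38800 / 1.21934 ≈ 1.13832.
Total real return ≈ 13.8324%.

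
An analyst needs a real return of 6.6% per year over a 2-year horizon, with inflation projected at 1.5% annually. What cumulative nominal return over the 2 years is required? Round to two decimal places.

Required annual nominal rate: (1+6.6%)(1+1.5%) − 1 = 8.199%.
Cumulative over 2 years: (1 + 0.08199)^2 − 1 ≈ 0.17070.

17.07%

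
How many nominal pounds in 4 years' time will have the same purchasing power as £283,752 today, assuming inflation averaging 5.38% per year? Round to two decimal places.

£349,922.37

Cumulative price-level factor: (1+5.38%)^4 ≈ 1.2331979013.
The nominal amount required is £283,752 scaled up by that factor.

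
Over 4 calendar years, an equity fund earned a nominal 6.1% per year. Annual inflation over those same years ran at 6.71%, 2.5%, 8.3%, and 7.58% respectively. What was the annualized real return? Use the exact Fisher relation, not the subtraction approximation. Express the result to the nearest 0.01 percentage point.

-0.14%

Cumulative inflation factor: 1.0671 × 1.025 × 1.083 × 1.0758 ≈ 1.27435.
Nominal growth factor: 1.26725. Real growth factor = 1.26725 / 1.27435 ≈ 0.99443.
Annualized: 0.99443^(1/4) − 1 ≈ -0.00140.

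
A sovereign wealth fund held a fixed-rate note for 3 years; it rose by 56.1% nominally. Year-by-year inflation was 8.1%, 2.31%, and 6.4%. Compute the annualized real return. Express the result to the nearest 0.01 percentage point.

Cumulative inflation factor: 1.081 × 1.0231 × 1.064 ≈ 1.17675.
Nominal growth factor: 1.56100. Real growth factor = 1.56100 / 1.17675 ≈ 1.32653.
Annualized: 1.32653^(1/3) − 1 ≈ 0.09877.

9.88%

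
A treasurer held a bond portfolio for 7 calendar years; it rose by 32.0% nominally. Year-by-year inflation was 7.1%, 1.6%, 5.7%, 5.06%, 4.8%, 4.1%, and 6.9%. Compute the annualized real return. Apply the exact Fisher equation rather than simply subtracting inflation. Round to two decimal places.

-0.93%

Cumulative inflation factor: 1.071 × 1.016 × 1.057 × 1.0506 × 1.048 × 1.041 × 1.069 ≈ 1.40924.
Nominal growth factor: 1.32000. Real growth factor = 1.32000 / 1.40924 ≈ 0.93667.
Annualized: 0.93667^(1/7) − 1 ≈ -0.00930.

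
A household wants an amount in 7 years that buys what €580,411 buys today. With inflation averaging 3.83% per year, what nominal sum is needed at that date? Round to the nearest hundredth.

Cumulative price-level factor: (1+3.83%)^7 ≈ 1.3009481207.
The nominal amount required is €580,411 scaled up by that factor.

€755,084.60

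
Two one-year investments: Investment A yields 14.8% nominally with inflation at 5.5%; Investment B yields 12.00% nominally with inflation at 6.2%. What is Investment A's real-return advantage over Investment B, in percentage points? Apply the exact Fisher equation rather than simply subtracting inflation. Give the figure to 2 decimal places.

3.35

Investment A real return: 1.148/1.055 − 1 = 8.815%.
Investment B real return: 1.1200/1.062 − 1 = 5.461%.
Difference: 8.815 − 5.461 = 3.354 pp.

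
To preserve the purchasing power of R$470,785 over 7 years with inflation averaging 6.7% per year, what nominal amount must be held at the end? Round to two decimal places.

Cumulative price-level factor: (1+6.7%)^7 ≈ 1.5745299861.
The nominal amount required is R$470,785 scaled up by that factor.

R$741,265.10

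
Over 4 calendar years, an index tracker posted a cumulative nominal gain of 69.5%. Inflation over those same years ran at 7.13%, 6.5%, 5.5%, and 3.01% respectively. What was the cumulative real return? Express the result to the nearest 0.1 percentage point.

Cumulative inflation factor: 1.0713 × 1.065 × 1.055 × 1.0301 ≈ 1.23992.
Nominal growth factor: 1.69500. Real growth factor = 1.69500 / 1.23992 ≈ 1.36703.
Total real return ≈ 36.7027%.

36.7%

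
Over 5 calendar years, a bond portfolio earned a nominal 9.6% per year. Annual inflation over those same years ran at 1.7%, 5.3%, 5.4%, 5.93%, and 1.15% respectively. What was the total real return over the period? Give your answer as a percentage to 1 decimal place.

30.8%

Cumulative inflation factor: 1.017 × 1.053 × 1.054 × 1.0593 × 1.0115 ≈ 1.20941.
Nominal growth factor: 1.58144. Real growth factor = 1.58144 / 1.20941 ≈ 1.30761.
Total real return ≈ 30.7609%.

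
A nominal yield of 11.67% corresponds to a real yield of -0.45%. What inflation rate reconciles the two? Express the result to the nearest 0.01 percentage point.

12.17%

From (1+r_nom) = (1+r_real)(1+π), we get 1+π = (1 + 11.67%)/(1 − 0.45%) = 1.1167/0.9955 ≈ 1.12175.
So π ≈ 12.1748%.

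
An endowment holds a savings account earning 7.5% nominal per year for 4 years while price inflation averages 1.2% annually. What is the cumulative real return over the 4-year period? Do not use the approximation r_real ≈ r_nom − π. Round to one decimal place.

27.3%

The annual real rate is (1+7.5%)/(1+1.2%) − 1 = 6.2253%.
Compounded over 4 years: (1 + 0.062253)^4 − 1 ≈ 0.27324.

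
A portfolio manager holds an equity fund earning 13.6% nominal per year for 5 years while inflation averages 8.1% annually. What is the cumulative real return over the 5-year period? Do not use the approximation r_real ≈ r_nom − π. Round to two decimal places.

28.16%

The annual real rate is (1+13.6%)/(1+8.1%) − 1 = 5.0879%.
Compounded over 5 years: (1 + 0.050879)^5 − 1 ≈ 0.28163.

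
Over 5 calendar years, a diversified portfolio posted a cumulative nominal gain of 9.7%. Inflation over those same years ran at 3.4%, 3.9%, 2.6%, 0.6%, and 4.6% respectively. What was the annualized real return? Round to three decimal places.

-1.109%

Cumulative inflation factor: 1.034 × 1.039 × 1.026 × 1.006 × 1.046 ≈ 1.15988.
Nominal growth factor: 1.09700. Real growth factor = 1.09700 / 1.15988 ≈ 0.94579.
Annualized: 0.94579^(1/5) − 1 ≈ -0.01109.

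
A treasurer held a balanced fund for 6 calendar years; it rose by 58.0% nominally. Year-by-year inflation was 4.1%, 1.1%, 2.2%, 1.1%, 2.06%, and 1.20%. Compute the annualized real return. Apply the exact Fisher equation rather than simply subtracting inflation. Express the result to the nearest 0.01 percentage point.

5.85%

Cumulative inflation factor: 1.041 × 1.011 × 1.022 × 1.011 × 1.0206 × 1.0120 ≈ 1.12316.
Nominal growth factor: 1.58000. Real growth factor = 1.58000 / 1.12316 ≈ 1.40675.
Annualized: 1.40675^(1/6) − 1 ≈ 0.05853.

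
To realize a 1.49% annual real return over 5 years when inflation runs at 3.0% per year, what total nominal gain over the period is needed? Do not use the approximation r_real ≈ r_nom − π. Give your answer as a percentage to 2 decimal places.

24.83%

Required annual nominal rate: (1+1.49%)(1+3.0%) − 1 = 4.5347%.
Cumulative over 5 years: (1 + 0.045347)^5 − 1 ≈ 0.24825.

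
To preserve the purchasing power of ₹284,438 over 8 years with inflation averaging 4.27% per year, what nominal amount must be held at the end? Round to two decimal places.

₹397,431.79

Cumulative price-level factor: (1+4.27%)^8 ≈ 1.3972527992.
Multiplying ₹284,438 by the price-level factor gives the future nominal sum.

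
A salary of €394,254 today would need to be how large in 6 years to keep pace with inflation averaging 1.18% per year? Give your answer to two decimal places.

Cumulative price-level factor: (1+1.18%)^6 ≈ 1.0729217528.
The nominal amount required is €394,254 scaled up by that factor.

€423,003.69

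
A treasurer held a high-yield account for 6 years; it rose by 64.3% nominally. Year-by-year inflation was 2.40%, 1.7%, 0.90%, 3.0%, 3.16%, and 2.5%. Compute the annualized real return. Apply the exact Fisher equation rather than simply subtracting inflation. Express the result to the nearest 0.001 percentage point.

6.212%

Cumulative inflation factor: 1.0240 × 1.017 × 1.0090 × 1.030 × 1.0316 × 1.025 ≈ 1.14442.
Nominal growth factor: 1.64300. Real growth factor = 1.64300 / 1.14442 ≈ 1.43566.
Annualized: 1.43566^(1/6) − 1 ≈ 0.06212.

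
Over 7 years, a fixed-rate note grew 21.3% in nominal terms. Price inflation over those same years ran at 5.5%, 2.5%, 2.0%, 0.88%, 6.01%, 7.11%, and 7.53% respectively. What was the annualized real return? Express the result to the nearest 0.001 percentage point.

-1.606%

Cumulative inflation factor: 1.055 × 1.025 × 1.020 × 1.0088 × 1.0601 × 1.0711 × 1.0753 ≈ 1.35859.
Nominal growth factor: 1.21300. Real growth factor = 1.21300 / 1.35859 ≈ 0.89284.
Annualized: 0.89284^(1/7) − 1 ≈ -0.01606.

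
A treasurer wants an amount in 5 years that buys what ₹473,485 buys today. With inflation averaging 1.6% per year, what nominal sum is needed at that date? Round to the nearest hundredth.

₹512,595.47

Cumulative price-level factor: (1+1.6%)^5 ≈ 1.0826012887.
Multiplying ₹473,485 by the price-level factor gives the future nominal sum.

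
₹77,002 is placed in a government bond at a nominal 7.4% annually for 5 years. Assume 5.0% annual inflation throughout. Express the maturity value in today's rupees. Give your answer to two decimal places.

₹86,213.83

Nominal value at maturity: ₹77,002 × (1 + 7.4%)^5 ≈ ₹110,033.12.
Price-level factor over 5 years: (1 + 5.0%)^5 = 1.2762815625.
Dividing the nominal maturity value by the price-level factor gives the value in today's money.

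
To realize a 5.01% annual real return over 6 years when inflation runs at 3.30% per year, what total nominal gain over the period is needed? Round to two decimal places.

Required annual nominal rate: (1+5.01%)(1+3.30%) − 1 = 8.47533%.
Cumulative over 6 years: (1 + 0.0847533)^6 − 1 ≈ 0.62924.

62.92%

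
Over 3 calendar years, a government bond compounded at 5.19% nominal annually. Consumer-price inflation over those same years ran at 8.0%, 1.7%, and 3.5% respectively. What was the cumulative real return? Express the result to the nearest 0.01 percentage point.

Cumulative inflation factor: 1.080 × 1.017 × 1.035 ≈ 1.13680.
Nominal growth factor: 1.16392. Real growth factor = 1.16392 / 1.13680 ≈ 1.02385.
Total real return ≈ 2.3855%.

2.39%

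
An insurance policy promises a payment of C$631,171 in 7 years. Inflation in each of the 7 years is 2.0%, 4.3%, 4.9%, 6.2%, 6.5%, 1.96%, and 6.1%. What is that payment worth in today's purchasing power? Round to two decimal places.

C$462,240.22

Price-level factor over 7 years: 1.020 × 1.043 × 1.049 × 1.062 × 1.065 × 1.0196 × 1.061 ≈ 1.3654610100.
Purchasing power today: C$631,171 divided by that factor.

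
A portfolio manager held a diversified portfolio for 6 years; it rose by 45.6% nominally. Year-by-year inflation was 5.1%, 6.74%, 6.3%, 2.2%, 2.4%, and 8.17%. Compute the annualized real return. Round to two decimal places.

1.27%

Cumulative inflation factor: 1.051 × 1.0674 × 1.063 × 1.022 × 1.024 × 1.0817 ≈ 1.34996.
Nominal growth factor: 1.45600. Real growth factor = 1.45600 / 1.34996 ≈ 1.07855.
Annualized: 1.07855^(1/6) − 1 ≈ 0.01268.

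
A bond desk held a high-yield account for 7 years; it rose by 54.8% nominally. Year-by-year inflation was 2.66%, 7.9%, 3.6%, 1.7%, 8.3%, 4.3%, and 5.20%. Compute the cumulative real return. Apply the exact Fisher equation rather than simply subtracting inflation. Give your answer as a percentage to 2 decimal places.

11.62%

Cumulative inflation factor: 1.0266 × 1.079 × 1.036 × 1.017 × 1.083 × 1.043 × 1.0520 ≈ 1.38686.
Nominal growth factor: 1.54800. Real growth factor = 1.54800 / 1.38686 ≈ 1.11619.
Total real return ≈ 11.6192%.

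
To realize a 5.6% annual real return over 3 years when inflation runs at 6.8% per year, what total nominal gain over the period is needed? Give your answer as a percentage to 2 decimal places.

Required annual nominal rate: (1+5.6%)(1+6.8%) − 1 = 12.7808%.
Cumulative over 3 years: (1 + 0.127808)^3 − 1 ≈ 0.43452.

43.45%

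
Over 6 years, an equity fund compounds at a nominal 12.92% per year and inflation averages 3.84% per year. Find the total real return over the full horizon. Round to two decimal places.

65.36%

The annual real rate is (1+12.92%)/(1+3.84%) − 1 = 8.7442%.
Compounded over 6 years: (1 + 0.087442)^6 − 1 ≈ 0.65363.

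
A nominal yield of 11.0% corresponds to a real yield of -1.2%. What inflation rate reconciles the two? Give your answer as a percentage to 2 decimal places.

12.35%

From (1+r_nom) = (1+r_real)(1+π), we get 1+π = (1 + 11.0%)/(1 − 1.2%) = 1.110/0.988 ≈ 1.12348.
So π ≈ 12.3482%.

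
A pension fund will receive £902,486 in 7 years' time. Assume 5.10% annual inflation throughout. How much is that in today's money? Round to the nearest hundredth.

Price-level factor over 7 years: (1 + 5.10%)^7 ≈ 1.4165079366.
Purchasing power today: £902,486 divided by that factor.

£637,120.33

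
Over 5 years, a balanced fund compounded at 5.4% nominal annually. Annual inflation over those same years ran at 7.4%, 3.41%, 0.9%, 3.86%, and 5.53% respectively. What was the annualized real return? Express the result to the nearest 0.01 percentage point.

1.15%

Cumulative inflation factor: 1.074 × 1.0341 × 1.009 × 1.0386 × 1.0553 ≈ 1.22824.
Nominal growth factor: 1.30078. Real growth factor = 1.30078 / 1.22824 ≈ 1.05906.
Annualized: 1.05906^(1/5) − 1 ≈ 0.01154.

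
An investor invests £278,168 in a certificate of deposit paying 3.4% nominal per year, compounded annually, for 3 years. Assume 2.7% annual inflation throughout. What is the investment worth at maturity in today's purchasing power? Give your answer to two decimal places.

£283,894.81

Nominal value at maturity: £278,168 × (1 + 3.4%)^3 ≈ £307,516.76.
Price-level factor over 3 years: (1 + 2.7%)^3 = 1.083206683.
The maturity value deflated by that factor is the answer in today's purchasing power.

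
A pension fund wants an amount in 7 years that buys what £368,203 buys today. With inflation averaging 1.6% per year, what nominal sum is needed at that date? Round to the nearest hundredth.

£411,474.83

Cumulative price-level factor: (1+1.6%)^7 ≈ 1.1175216759.
The nominal amount required is £368,203 scaled up by that factor.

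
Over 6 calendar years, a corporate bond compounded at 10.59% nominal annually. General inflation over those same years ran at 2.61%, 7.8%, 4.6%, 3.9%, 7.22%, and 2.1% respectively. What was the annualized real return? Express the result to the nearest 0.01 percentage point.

5.64%

Cumulative inflation factor: 1.0261 × 1.078 × 1.046 × 1.039 × 1.0722 × 1.021 ≈ 1.31600.
Nominal growth factor: 1.82934. Real growth factor = 1.82934 / 1.31600 ≈ 1.39007.
Annualized: 1.39007^(1/6) − 1 ≈ 0.05643.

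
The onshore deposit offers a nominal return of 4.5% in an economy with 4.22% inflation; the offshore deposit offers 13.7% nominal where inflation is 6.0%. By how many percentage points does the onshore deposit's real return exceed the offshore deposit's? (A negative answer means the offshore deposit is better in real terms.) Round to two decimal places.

The onshore deposit real return: 1.045/1.0422 − 1 = 0.269%.
The offshore deposit real return: 1.137/1.060 − 1 = 7.264%.
Difference: 0.269 − 7.264 = -6.995 pp.

-7.00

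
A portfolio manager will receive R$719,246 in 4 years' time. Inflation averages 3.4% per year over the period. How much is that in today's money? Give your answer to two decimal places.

R$629,209.54

Price-level factor over 4 years: (1 + 3.4%)^4 ≈ 1.1430945523.
Purchasing power today: R$719,246 divided by that factor.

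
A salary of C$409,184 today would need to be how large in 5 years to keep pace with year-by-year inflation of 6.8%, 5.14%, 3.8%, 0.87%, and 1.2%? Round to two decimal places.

Cumulative price-level factor: 1.068 × 1.0514 × 1.038 × 1.0087 × 1.012 ≈ 1.1898141026.
Multiplying C$409,184 by the price-level factor gives the future nominal sum.

C$486,852.89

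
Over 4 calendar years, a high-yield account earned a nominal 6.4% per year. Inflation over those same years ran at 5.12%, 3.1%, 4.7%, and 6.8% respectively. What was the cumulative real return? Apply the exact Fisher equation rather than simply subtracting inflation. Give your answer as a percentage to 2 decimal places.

Cumulative inflation factor: 1.0512 × 1.031 × 1.047 × 1.068 ≈ 1.21189.
Nominal growth factor: 1.28164. Real growth factor = 1.28164 / 1.21189 ≈ 1.05756.
Total real return ≈ 5.7559%.

5.76%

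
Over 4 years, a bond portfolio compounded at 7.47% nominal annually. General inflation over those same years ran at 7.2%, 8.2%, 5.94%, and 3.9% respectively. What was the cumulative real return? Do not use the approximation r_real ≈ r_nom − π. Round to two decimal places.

4.48%

Cumulative inflation factor: 1.072 × 1.082 × 1.0594 × 1.039 ≈ 1.27673.
Nominal growth factor: 1.33398. Real growth factor = 1.33398 / 1.27673 ≈ 1.04484.
Total real return ≈ 4.4844%.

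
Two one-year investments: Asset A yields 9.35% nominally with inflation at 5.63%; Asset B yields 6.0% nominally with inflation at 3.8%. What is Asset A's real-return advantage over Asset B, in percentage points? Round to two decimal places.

1.40

Asset A real return: 1.0935/1.0563 − 1 = 3.522%.
Asset B real return: 1.060/1.038 − 1 = 2.119%.
Difference: 3.522 − 2.119 = 1.403 pp.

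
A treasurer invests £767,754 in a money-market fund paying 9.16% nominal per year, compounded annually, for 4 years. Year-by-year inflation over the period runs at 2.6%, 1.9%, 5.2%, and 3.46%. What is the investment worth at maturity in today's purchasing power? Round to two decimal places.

Nominal value at maturity: £767,754 × (1 + 9.16%)^4 ≈ £1,090,124.74.
Price-level factor over 4 years: 1.026 × 1.019 × 1.052 × 1.0346 ≈ 1.1379148332.
Dividing the nominal maturity value by the price-level factor gives the value in today's money.

£958,002.05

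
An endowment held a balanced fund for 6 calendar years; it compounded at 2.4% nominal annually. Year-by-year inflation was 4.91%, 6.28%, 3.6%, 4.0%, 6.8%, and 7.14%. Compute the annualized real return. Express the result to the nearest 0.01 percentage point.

Cumulative inflation factor: 1.0491 × 1.0628 × 1.036 × 1.040 × 1.068 × 1.0714 ≈ 1.37463.
Nominal growth factor: 1.15292. Real growth factor = 1.15292 / 1.37463 ≈ 0.83872.
Annualized: 0.83872^(1/6) − 1 ≈ -0.02889.

-2.89%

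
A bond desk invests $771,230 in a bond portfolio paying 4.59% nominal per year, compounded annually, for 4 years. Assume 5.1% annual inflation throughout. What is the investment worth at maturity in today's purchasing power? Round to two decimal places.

$756,368.97

Nominal value at maturity: $771,230 × (1 + 4.59%)^4 ≈ $922,878.58.
Price-level factor over 4 years: (1 + 5.1%)^4 ≈ 1.2201433692.
Dividing the nominal maturity value by the price-level factor gives the value in today's money.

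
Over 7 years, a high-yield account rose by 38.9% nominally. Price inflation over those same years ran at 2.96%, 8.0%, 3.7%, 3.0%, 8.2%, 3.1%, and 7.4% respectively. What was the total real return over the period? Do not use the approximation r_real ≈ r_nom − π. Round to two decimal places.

Cumulative inflation factor: 1.0296 × 1.080 × 1.037 × 1.030 × 1.082 × 1.031 × 1.074 ≈ 1.42298.
Nominal growth factor: 1.38900. Real growth factor = 1.38900 / 1.42298 ≈ 0.97612.
Total real return ≈ -2.3879%.

-2.39%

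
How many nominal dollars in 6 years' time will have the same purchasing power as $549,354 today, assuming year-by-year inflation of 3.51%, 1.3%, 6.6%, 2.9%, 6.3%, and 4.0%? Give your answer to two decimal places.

Cumulative price-level factor: 1.0351 × 1.013 × 1.066 × 1.029 × 1.063 × 1.040 ≈ 1.2715426658.
The nominal amount required is $549,354 scaled up by that factor.

$698,527.05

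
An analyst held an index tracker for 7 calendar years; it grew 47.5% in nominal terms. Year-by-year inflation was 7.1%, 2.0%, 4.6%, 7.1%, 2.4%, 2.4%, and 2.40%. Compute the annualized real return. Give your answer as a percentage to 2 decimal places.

Cumulative inflation factor: 1.071 × 1.020 × 1.046 × 1.071 × 1.024 × 1.024 × 1.0240 ≈ 1.31405.
Nominal growth factor: 1.47500. Real growth factor = 1.47500 / 1.31405 ≈ 1.12249.
Annualized: 1.12249^(1/7) − 1 ≈ 0.01664.

1.66%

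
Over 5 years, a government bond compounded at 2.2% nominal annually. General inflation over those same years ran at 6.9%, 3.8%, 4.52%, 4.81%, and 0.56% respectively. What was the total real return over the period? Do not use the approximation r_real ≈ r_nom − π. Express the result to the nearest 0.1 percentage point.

Cumulative inflation factor: 1.069 × 1.038 × 1.0452 × 1.0481 × 1.0056 ≈ 1.22237.
Nominal growth factor: 1.11495. Real growth factor = 1.11495 / 1.22237 ≈ 0.91212.
Total real return ≈ -8.7880%.

-8.8%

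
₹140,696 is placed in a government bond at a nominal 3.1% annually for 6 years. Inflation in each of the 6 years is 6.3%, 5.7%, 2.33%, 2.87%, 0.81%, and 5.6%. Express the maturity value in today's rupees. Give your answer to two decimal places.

₹134,204.24

Nominal value at maturity: ₹140,696 × (1 + 3.1%)^6 ≈ ₹168,979.39.
Price-level factor over 6 years: 1.063 × 1.057 × 1.0233 × 1.0287 × 1.0081 × 1.056 ≈ 1.2591210912.
Dividing the nominal maturity value by the price-level factor gives the value in today's money.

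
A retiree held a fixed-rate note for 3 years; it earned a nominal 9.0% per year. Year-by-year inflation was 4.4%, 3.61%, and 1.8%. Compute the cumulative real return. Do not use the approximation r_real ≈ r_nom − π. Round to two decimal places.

17.61%

Cumulative inflation factor: 1.044 × 1.0361 × 1.018 ≈ 1.10116.
Nominal growth factor: 1.29503. Real growth factor = 1.29503 / 1.10116 ≈ 1.17606.
Total real return ≈ 17.6060%.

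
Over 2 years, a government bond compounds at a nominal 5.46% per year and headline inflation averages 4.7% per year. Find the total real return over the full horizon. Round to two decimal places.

1.46%

The annual real rate is (1+5.46%)/(1+4.7%) − 1 = 0.7259%.
Compounded over 2 years: (1 + 0.007259)^2 − 1 ≈ 0.01457.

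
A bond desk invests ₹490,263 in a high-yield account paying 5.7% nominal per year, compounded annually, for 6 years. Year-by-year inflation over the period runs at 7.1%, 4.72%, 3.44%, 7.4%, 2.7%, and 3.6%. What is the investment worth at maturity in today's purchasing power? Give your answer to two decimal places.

₹515,747.28

Nominal value at maturity: ₹490,263 × (1 + 5.7%)^6 ≈ ₹683,721.19.
Price-level factor over 6 years: 1.071 × 1.0472 × 1.0344 × 1.074 × 1.027 × 1.036 ≈ 1.3256903550.
Dividing the nominal maturity value by the price-level factor gives the value in today's money.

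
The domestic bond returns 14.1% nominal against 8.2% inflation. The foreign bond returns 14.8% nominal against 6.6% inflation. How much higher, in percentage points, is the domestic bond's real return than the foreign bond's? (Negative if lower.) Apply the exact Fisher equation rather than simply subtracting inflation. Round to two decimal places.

The domestic bond real return: 1.141/1.082 − 1 = 5.453%.
The foreign bond real return: 1.148/1.066 − 1 = 7.692%.
Difference: 5.453 − 7.692 = -2.239 pp.

-2.24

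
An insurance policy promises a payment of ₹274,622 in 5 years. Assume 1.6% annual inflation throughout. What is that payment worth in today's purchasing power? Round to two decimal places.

₹253,668.64

Price-level factor over 5 years: (1 + 1.6%)^5 ≈ 1.0826012887.
Purchasing power today: ₹274,622 divided by that factor.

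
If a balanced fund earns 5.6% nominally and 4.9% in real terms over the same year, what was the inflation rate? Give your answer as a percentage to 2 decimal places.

From (1+r_nom) = (1+r_real)(1+π), we get 1+π = (1 + 5.6%)/(1 + 4.9%) = 1.056/1.049 ≈ 1.00667.
So π ≈ 0.6673%.

0.67%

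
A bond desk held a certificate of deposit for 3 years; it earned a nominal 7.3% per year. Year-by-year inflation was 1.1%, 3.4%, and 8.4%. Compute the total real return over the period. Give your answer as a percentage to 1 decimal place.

9.0%

Cumulative inflation factor: 1.011 × 1.034 × 1.084 ≈ 1.13319.
Nominal growth factor: 1.23538. Real growth factor = 1.23538 / 1.13319 ≈ 1.09018.
Total real return ≈ 9.0180%.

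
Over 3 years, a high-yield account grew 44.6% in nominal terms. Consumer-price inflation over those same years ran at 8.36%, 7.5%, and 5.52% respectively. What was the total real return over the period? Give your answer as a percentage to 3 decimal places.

Cumulative inflation factor: 1.0836 × 1.075 × 1.0552 ≈ 1.22917.
Nominal growth factor: 1.44600. Real growth factor = 1.44600 / 1.22917 ≈ 1.17640.
Total real return ≈ 17.6403%.

17.640%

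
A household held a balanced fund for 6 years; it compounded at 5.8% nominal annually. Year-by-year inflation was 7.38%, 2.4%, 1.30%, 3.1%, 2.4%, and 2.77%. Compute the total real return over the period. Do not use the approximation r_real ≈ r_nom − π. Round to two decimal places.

Cumulative inflation factor: 1.0738 × 1.024 × 1.0130 × 1.031 × 1.024 × 1.0277 ≈ 1.20853.
Nominal growth factor: 1.40254. Real growth factor = 1.40254 / 1.20853 ≈ 1.16053.
Total real return ≈ 16.0530%.

16.05%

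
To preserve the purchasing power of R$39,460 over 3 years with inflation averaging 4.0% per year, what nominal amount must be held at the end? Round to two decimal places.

R$44,387.13

Cumulative price-level factor: (1+4.0%)^3 = 1.124864.
Multiplying R$39,460 by the price-level factor gives the future nominal sum.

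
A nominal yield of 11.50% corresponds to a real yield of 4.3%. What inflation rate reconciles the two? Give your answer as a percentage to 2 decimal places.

6.90%

From (1+r_nom) = (1+r_real)(1+π), we get 1+π = (1 + 11.50%)/(1 + 4.3%) = 1.1150/1.043 ≈ 1.06903.
So π ≈ 6.9032%.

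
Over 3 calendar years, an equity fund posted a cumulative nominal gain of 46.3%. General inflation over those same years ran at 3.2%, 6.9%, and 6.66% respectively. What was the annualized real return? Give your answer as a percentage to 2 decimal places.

7.53%

Cumulative inflation factor: 1.032 × 1.069 × 1.0666 ≈ 1.17668.
Nominal growth factor: 1.46300. Real growth factor = 1.46300 / 1.17668 ≈ 1.24333.
Annualized: 1.24333^(1/3) − 1 ≈ 0.07530.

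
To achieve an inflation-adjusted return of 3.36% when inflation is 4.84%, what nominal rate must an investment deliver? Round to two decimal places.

8.36%

By the Fisher equation, 1 + r_nom = (1 + 3.36%)(1 + 4.84%) = 1.0336 × 1.0484 = 1.08362624.
So r_nom = 8.362624%.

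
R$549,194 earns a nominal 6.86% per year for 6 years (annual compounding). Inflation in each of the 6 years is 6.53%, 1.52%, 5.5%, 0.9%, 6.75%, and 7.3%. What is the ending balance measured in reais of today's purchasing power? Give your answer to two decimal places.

R$620,128.99

Nominal value at maturity: R$549,194 × (1 + 6.86%)^6 ≈ R$817,742.94.
Price-level factor over 6 years: 1.0653 × 1.0152 × 1.055 × 1.009 × 1.0675 × 1.073 ≈ 1.3186658755.
The maturity value deflated by that factor is the answer in today's purchasing power.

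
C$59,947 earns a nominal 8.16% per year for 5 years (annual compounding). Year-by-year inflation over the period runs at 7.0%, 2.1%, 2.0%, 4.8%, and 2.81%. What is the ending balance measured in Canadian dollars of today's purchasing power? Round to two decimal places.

C$73,908.52

Nominal value at maturity: C$59,947 × (1 + 8.16%)^5 ≈ C$88,736.20.
Price-level factor over 5 years: 1.070 × 1.021 × 1.020 × 1.048 × 1.0281 ≈ 1.2006221003.
Dividing the nominal maturity value by the price-level factor gives the value in today's money.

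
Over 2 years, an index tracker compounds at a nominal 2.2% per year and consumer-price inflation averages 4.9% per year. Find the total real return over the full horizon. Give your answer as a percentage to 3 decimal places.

The annual real rate is (1+2.2%)/(1+4.9%) − 1 = -2.5739%.
Compounded over 2 years: (1 + -0.025739)^2 − 1 ≈ -0.05082.

-5.082%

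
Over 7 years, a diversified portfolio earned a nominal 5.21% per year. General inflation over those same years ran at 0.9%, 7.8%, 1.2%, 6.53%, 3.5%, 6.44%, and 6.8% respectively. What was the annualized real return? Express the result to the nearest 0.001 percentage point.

Cumulative inflation factor: 1.009 × 1.078 × 1.012 × 1.0653 × 1.035 × 1.0644 × 1.068 ≈ 1.37968.
Nominal growth factor: 1.42692. Real growth factor = 1.42692 / 1.37968 ≈ 1.03424.
Annualized: 1.03424^(1/7) − 1 ≈ 0.00482.

0.482%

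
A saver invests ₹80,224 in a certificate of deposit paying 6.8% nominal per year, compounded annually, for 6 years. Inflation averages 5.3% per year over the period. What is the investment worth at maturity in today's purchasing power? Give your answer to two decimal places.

₹87,329.63

Nominal value at maturity: ₹80,224 × (1 + 6.8%)^6 ≈ ₹119,050.67.
Price-level factor over 6 years: (1 + 5.3%)^6 ≈ 1.3632334286.
The maturity value deflated by that factor is the answer in today's purchasing power.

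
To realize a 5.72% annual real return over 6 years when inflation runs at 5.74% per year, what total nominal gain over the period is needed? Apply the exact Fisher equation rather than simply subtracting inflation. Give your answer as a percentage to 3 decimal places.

Required annual nominal rate: (1+5.72%)(1+5.74%) − 1 = 11.788328%.
Cumulative over 6 years: (1 + 0.11788328)^6 − 1 ≈ 0.95155.

95.155%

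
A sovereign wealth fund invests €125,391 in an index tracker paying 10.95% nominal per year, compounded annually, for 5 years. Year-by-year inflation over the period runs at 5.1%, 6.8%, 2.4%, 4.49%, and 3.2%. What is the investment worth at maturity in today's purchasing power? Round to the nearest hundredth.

€170,088.34

Nominal value at maturity: €125,391 × (1 + 10.95%)^5 ≈ €210,815.67.
Price-level factor over 5 years: 1.051 × 1.068 × 1.024 × 1.0449 × 1.032 ≈ 1.2394481165.
Dividing the nominal maturity value by the price-level factor gives the value in today's money.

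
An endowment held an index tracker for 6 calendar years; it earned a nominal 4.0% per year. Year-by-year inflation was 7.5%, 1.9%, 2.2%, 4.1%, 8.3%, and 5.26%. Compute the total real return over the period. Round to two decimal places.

Cumulative inflation factor: 1.075 × 1.019 × 1.022 × 1.041 × 1.083 × 1.0526 ≈ 1.32854.
Nominal growth factor: 1.26532. Real growth factor = 1.26532 / 1.32854 ≈ 0.95241.
Total real return ≈ -4.7590%.

-4.76%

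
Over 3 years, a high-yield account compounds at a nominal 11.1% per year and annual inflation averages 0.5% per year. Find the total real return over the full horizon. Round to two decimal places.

The annual real rate is (1+11.1%)/(1+0.5%) − 1 = 10.5473%.
Compounded over 3 years: (1 + 0.105473)^3 − 1 ≈ 0.35096.

35.10%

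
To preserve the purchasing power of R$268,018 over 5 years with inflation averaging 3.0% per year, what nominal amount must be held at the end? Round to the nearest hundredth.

Cumulative price-level factor: (1+3.0%)^5 = 1.1592740743.
Multiplying R$268,018 by the price-level factor gives the future nominal sum.

R$310,706.32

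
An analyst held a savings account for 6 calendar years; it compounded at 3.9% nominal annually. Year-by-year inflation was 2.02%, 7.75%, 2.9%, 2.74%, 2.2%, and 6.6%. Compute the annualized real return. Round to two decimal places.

Cumulative inflation factor: 1.0202 × 1.0775 × 1.029 × 1.0274 × 1.022 × 1.066 ≈ 1.26609.
Nominal growth factor: 1.25804. Real growth factor = 1.25804 / 1.26609 ≈ 0.99364.
Annualized: 0.99364^(1/6) − 1 ≈ -0.00106.

-0.11%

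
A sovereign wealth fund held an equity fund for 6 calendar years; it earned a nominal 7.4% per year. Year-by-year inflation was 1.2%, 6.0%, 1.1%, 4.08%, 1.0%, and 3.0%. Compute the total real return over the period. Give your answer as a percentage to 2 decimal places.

30.70%

Cumulative inflation factor: 1.012 × 1.060 × 1.011 × 1.0408 × 1.010 × 1.030 ≈ 1.17426.
Nominal growth factor: 1.53471. Real growth factor = 1.53471 / 1.17426 ≈ 1.30696.
Total real return ≈ 30.6960%.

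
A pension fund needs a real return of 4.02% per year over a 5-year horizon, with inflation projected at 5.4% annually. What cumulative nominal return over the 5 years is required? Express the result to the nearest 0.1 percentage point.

Required annual nominal rate: (1+4.02%)(1+5.4%) − 1 = 9.63708%.
Cumulative over 5 years: (1 + 0.0963708)^5 − 1 ≈ 0.58412.

58.4%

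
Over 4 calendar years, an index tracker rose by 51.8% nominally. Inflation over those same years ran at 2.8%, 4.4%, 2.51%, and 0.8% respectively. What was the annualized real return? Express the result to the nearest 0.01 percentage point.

Cumulative inflation factor: 1.028 × 1.044 × 1.0251 × 1.008 ≈ 1.10897.
Nominal growth factor: 1.51800. Real growth factor = 1.51800 / 1.10897 ≈ 1.36884.
Annualized: 1.36884^(1/4) − 1 ≈ 0.08165.

8.17%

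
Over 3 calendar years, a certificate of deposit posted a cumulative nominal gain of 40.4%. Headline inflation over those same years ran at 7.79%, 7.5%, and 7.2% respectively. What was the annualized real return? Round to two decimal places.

Cumulative inflation factor: 1.0779 × 1.075 × 1.072 ≈ 1.24217.
Nominal growth factor: 1.40400. Real growth factor = 1.40400 / 1.24217 ≈ 1.13028.
Annualized: 1.13028^(1/3) − 1 ≈ 0.04167.

4.17%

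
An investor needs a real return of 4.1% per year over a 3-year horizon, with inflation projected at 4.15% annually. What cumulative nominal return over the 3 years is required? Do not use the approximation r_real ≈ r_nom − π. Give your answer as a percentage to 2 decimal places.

27.45%

Required annual nominal rate: (1+4.1%)(1+4.15%) − 1 = 8.42015%.
Cumulative over 3 years: (1 + 0.0842015)^3 − 1 ≈ 0.27447.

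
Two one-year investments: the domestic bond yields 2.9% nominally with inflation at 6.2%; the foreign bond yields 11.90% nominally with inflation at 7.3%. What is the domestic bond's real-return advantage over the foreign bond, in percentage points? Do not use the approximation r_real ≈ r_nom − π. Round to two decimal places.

The domestic bond real return: 1.029/1.062 − 1 = -3.107%.
The foreign bond real return: 1.1190/1.073 − 1 = 4.287%.
Difference: -3.107 − 4.287 = -7.394 pp.

-7.39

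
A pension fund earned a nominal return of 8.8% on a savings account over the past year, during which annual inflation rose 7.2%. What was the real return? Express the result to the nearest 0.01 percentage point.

Real return via the Fisher equation: (1 + 8.8%)/(1 + 7.2%) − 1 = 1.088/1.072 − 1 ≈ 0.01493.

1.49%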